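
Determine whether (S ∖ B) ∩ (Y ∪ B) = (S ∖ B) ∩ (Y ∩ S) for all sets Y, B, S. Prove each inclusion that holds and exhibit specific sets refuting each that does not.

(⊆) Let x ∈ (S ∖ B) ∩ (Y ∪ B). Then x ∈ Y ∩ S and x ∉ B, from which x ∈ (S ∖ B) ∩ (Y ∩ S).

(⊇) Let x ∈ (S ∖ B) ∩ (Y ∩ S). Then x ∈ Y ∩ S and x ∉ B, from which x ∈ (S ∖ B) ∩ (Y ∪ B).

Both inclusions hold.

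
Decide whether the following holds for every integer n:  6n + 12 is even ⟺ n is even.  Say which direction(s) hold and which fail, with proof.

The forward direction fails; the converse holds.

[⇐] Suppose n is even. Since 6 is even, 6n is even for every n, so 6n + 12 has the same parity as 12, which is even. Hence 6n + 12 is even.

[⇒] This fails: take n = 1. Then 6n + 12 = 18, which is even, yet n = 1 is odd, not even.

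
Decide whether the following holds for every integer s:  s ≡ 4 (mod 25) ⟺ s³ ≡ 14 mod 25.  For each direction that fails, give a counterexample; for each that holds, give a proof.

(⇐) Suppose s³ ≡ 14 (mod 25). The only residue r in {0, …, 24} with r³ ≡ 14 (mod 25) is r = 4, so s ≡ 4 (mod 25).

(⇒) Suppose s ≡ 4 (mod 25). Write s = 25j + 4. Then (25j + 4)³ = 15625j³ + 7500j² + 1200j + 64 = 25(625j³ + 300j² + 48j + 2) + 14, so s³ ≡ 14 (mod 25).

Both implications hold.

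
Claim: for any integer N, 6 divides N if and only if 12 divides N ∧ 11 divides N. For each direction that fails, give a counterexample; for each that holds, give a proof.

[⇒] This fails: take N = 6. Certainly 6 ∣ 6, but 12 ∤ 6.

[⇐] Suppose 12 ∣ N and 11 ∣ N. Any common multiple of 12 and 11 is a multiple of their lcm; here gcd(12, 11) = 1, so lcm(12, 11) = 12·11 = 132, so 132 ∣ N. Since 6 ∣ 132, it follows that 6 ∣ N.

(⇒) fails; (⇐) holds.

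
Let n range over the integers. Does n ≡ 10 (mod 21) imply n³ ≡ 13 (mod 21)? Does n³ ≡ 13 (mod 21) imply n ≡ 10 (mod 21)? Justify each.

(⇒) Suppose n ≡ 10 (mod 21). Write n = 21j + 10. Then (21j + 10)³ = 9261j³ + 13230j² + 6300j + 1000 = 21(441j³ + 630j² + 300j + 47) + 13, so n³ ≡ 13 (mod 21).

(⇐) This fails: take n = 13. Then 13³ = 2197 ≡ 13 (mod 21), yet 13 ≡ 13 (mod 21), not 10.

The forward direction holds; the converse fails.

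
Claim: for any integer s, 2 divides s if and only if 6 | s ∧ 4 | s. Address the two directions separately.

Only the reverse direction holds.

(←) Suppose 6 ∣ s and 4 ∣ s. Any common multiple of 6 and 4 is a multiple of their lcm; here lcm(6, 4) = 6·4/gcd(6, 4) = 24/2 = 12, so 12 ∣ s. Since 2 ∣ 12, it follows that 2 ∣ s.

(→) This fails: take s = 2. Certainly 2 ∣ 2, but 6 ∤ 2.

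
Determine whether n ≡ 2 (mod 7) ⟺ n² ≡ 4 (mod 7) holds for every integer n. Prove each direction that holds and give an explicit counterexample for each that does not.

Only the forward implication holds.

[⇒] Suppose n ≡ 2 (mod 7). Write n = 7j + 2. Then (7j + 2)² = 49j² + 28j + 4 = 7(7j² + 4j) + 4, so n² ≡ 4 (mod 7).

[⇐] This fails: take n = 5. Then 5² = 25 ≡ 4 (mod 7), yet 5 ≡ 5 (mod 7), not 2.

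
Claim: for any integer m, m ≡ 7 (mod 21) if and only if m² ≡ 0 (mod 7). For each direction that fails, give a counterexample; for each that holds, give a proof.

(⇒) holds; (⇐) fails.

[⇒] Suppose m ≡ 7 (mod 21). Then m² ≡ 7² = 49 (mod 21), and since 7 ∣ 21, also m² ≡ 0 (mod 7).

[⇐] This fails: take m = 0. Then 0² = 0 ≡ 0 (mod 7), yet 0 ≡ 0 (mod 21), not 7.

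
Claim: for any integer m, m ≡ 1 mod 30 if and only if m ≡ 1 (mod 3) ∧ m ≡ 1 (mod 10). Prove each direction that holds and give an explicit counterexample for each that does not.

(→) Suppose m ≡ 1 (mod 30); write m = 30j + 1. Since 3 ∣ 30, reducing mod 3 gives m ≡ 1 (mod 3); since 10 ∣ 30, reducing mod 10 gives m ≡ 1 (mod 10).

(←) Conversely, if m ≡ 1 (mod 3) and m ≡ 1 (mod 10), then by the Chinese remainder theorem m ≡ 1 (mod 30). This is exactly m ≡ 1 (mod 30).

Both directions hold; the statement is true.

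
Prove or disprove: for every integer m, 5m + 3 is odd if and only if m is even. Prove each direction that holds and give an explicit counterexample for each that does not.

Both implications hold.

[⇒] Suppose 5m + 3 is odd. Since 5 is odd, 5m and m have the same parity, so 5m + 3 ≡ m + 3 (mod 2). As 3 is odd, 5m + 3 is odd exactly when m is even. Thus m is even.

[⇐] Conversely, suppose m is even; write m = 2j. Then 5m + 3 = 5·(2j) + 3 = 2·5j + 3, which is odd.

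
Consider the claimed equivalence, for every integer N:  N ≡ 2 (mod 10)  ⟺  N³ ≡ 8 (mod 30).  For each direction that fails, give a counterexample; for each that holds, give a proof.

Not equivalent: only (⇐) holds.

(→) This fails: take N = 12. Then 12 ≡ 2 (mod 10), but 12³ = 1728 ≡ 18 (mod 30), not 8.

(←) Conversely, the residues r modulo 30 with r³ ≡ 8 (mod 30) are exactly {2}, and each is ≡ 2 (mod 10).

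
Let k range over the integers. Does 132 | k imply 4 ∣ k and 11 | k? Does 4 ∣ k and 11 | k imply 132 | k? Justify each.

The forward direction holds; the converse fails.

[⇒] If 132 ∣ k, write k = 132q. Since 132 = 33·4, k = 4·(33q), so 4 ∣ k; and since 132 = 12·11, k = 11·(12q), so 11 ∣ k.

[⇐] This fails: take k = 44. Both 4 ∣ 44 and 11 ∣ 44, yet 44 is not a multiple of 132 (since 44 = 0·132 + 44), so 132 ∤ 44.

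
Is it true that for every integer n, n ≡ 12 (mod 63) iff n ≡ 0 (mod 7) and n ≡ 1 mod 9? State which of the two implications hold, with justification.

Both directions fail.

(→) This fails: n = 12 gives 12 ≡ 12 (mod 63) but 12 ≡ 5 (mod 7), so the conjunction on the right does not hold.

(←) This fails: n = 28 satisfies both congruences on the right (28 ≡ 0 mod 7 and 28 ≡ 1 mod 9) yet 28 ≡ 28 (mod 63), not 12.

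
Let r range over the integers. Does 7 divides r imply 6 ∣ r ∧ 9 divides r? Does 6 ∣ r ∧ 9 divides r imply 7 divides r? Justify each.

(⇒) This fails: take r = 7. Certainly 7 ∣ 7, but 6 ∤ 7.

(⇐) This fails: take r = 18. Both 6 ∣ 18 and 9 ∣ 18, yet 18 is not a multiple of 7 (since 18 = 2·7 + 4), so 7 ∤ 18.

Neither implication holds.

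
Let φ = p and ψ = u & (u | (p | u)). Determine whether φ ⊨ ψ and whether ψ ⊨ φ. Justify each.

(⟹) This fails. Under p = T, u = F, the left side is true but the right side is false.

(⟸) This fails. Under p = F, u = T, the left side is false but the right side is true.

(⇒) fails and (⇐) fails.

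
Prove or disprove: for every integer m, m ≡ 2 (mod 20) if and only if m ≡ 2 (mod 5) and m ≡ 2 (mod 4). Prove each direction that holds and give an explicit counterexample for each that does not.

(⇐) If m ≡ 2 (mod 5) and m ≡ 2 (mod 4), then by the Chinese remainder theorem m ≡ 2 (mod 20). This is exactly m ≡ 2 (mod 20).

(⇒) Suppose m ≡ 2 (mod 20); write m = 20j + 2. Since 5 ∣ 20, reducing mod 5 gives m ≡ 2 (mod 5); since 4 ∣ 20, reducing mod 4 gives m ≡ 2 (mod 4).

Both directions hold; the statement is true.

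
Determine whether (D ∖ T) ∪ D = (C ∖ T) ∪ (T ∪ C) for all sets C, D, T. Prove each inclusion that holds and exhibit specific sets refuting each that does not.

Neither inclusion holds.

Forward inclusion. This inclusion fails. Take C = ∅, D = {1}, T = ∅; then 1 ∈ (D ∖ T) ∪ D but 1 ∉ (C ∖ T) ∪ (T ∪ C).

Reverse inclusion. This inclusion fails. Take C = {1}, D = ∅, T = ∅; then 1 ∈ (C ∖ T) ∪ (T ∪ C) but 1 ∉ (D ∖ T) ∪ D.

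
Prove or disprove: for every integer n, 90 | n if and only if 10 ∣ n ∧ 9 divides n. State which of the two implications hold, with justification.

Both implications hold.

(⟹) If 90 ∣ n, write n = 90q. Since 90 = 9·10, n = 10·(9q), so 10 ∣ n; and since 90 = 10·9, n = 9·(10q), so 9 ∣ n.

(⟸) Suppose 10 ∣ n and 9 ∣ n. Any common multiple of 10 and 9 is a multiple of their lcm; here gcd(10, 9) = 1, so lcm(10, 9) = 10·9 = 90, so 90 ∣ n.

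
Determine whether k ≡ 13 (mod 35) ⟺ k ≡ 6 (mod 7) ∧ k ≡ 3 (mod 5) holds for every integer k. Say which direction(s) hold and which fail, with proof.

Both implications hold.

(⇒) Suppose k ≡ 13 (mod 35); write k = 35j + 13. Since 7 ∣ 35, reducing mod 7 gives k ≡ 13 ≡ 6 (mod 7); since 5 ∣ 35, reducing mod 5 gives k ≡ 13 ≡ 3 (mod 5).

(⇐) Conversely, if k ≡ 6 (mod 7) and k ≡ 3 (mod 5), then by the Chinese remainder theorem k ≡ 13 (mod 35). This is exactly k ≡ 13 (mod 35).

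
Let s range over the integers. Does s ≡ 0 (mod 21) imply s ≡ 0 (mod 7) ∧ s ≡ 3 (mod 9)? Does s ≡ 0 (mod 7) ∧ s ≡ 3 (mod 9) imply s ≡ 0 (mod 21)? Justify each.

Forward direction. This fails: s = 0 gives 0 ≡ 0 (mod 21) but 0 ≡ 0 (mod 9), so the conjunction on the right does not hold.

Converse. If s ≡ 0 (mod 7) and s ≡ 3 (mod 9), then by the Chinese remainder theorem s ≡ 21 (mod 63). Since 21 ≡ 0 (mod 21) and 21 ∣ 63, we get s ≡ 0 (mod 21).

Not equivalent: only (⇐) holds.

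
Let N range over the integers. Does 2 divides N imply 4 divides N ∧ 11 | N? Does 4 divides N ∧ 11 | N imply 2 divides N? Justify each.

(⟹) This fails: take N = 2. Certainly 2 ∣ 2, but 4 ∤ 2.

(⟸) Suppose 4 ∣ N and 11 ∣ N. Any common multiple of 4 and 11 is a multiple of their lcm; here gcd(4, 11) = 1, so lcm(4, 11) = 4·11 = 44, so 44 ∣ N. Since 2 ∣ 44, it follows that 2 ∣ N.

Not equivalent: only (⇐) holds.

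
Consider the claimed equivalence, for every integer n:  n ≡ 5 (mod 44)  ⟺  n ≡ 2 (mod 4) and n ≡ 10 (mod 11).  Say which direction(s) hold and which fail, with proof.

(⇒) This fails: n = 5 gives 5 ≡ 5 (mod 44) but 5 ≡ 1 (mod 4), so the conjunction on the right does not hold.

(⇐) This fails: n = 10 satisfies both congruences on the right (10 ≡ 2 mod 4 and 10 ≡ 10 mod 11) yet 10 ≡ 10 (mod 44), not 5.

Both directions fail.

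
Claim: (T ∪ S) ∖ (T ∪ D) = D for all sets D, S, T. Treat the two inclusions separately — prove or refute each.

Neither inclusion holds.

(⊆) This inclusion fails. Take D = ∅, S = {1}, T = ∅; then 1 ∈ (T ∪ S) ∖ (T ∪ D) but 1 ∉ D.

(⊇) This inclusion fails. Take D = {1}, S = ∅, T = ∅; then 1 ∈ D but 1 ∉ (T ∪ S) ∖ (T ∪ D).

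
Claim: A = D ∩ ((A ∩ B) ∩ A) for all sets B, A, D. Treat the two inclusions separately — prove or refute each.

(⟸) Let x ∈ D ∩ ((A ∩ B) ∩ A). Then x ∈ B ∩ A ∩ D, from which x ∈ A.

(⟹) This inclusion fails. Take B = ∅, A = {1}, D = ∅; then 1 ∈ A but 1 ∉ D ∩ ((A ∩ B) ∩ A).

(⊆) fails; (⊇) holds.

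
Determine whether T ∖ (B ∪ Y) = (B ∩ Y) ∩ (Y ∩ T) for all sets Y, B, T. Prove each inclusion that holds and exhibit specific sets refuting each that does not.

Both inclusions fail.

Forward inclusion. This inclusion fails. Take Y = ∅, B = ∅, T = {1}; then 1 ∈ T ∖ (B ∪ Y) but 1 ∉ (B ∩ Y) ∩ (Y ∩ T).

Reverse inclusion. This inclusion fails. Take Y = {1}, B = {1}, T = {1}; then 1 ∈ (B ∩ Y) ∩ (Y ∩ T) but 1 ∉ T ∖ (B ∪ Y).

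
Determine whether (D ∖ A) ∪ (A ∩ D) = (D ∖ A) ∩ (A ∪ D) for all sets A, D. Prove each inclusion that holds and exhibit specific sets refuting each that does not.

(⟸) Let x ∈ (D ∖ A) ∩ (A ∪ D). Then x ∈ D and x ∉ A, from which x ∈ (D ∖ A) ∪ (A ∩ D).

(⟹) This inclusion fails. Take A = {1}, D = {1}; then 1 ∈ (D ∖ A) ∪ (A ∩ D) but 1 ∉ (D ∖ A) ∩ (A ∪ D).

Only the reverse inclusion holds.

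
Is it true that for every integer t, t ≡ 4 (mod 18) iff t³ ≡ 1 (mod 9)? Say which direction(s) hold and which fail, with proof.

Only the forward direction holds.

(→) Suppose t ≡ 4 (mod 18). Then t³ ≡ 4³ = 64 (mod 18), and since 9 ∣ 18, also t³ ≡ 1 (mod 9).

(←) This fails: take t = 1. Then 1³ = 1 ≡ 1 (mod 9), yet 1 ≡ 1 (mod 18), not 4.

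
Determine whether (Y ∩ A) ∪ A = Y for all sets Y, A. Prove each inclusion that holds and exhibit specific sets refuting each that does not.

Neither inclusion holds.

(⟹) This inclusion fails. Take Y = ∅, A = {1}; then 1 ∈ (Y ∩ A) ∪ A but 1 ∉ Y.

(⟸) This inclusion fails. Take Y = {1}, A = ∅; then 1 ∈ Y but 1 ∉ (Y ∩ A) ∪ A.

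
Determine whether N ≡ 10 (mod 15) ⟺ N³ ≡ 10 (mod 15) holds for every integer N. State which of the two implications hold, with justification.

(⟹) Suppose N ≡ 10 (mod 15). Write N = 15j + 10. Then (15j + 10)³ = 3375j³ + 6750j² + 4500j + 1000 = 15(225j³ + 450j² + 300j + 66) + 10, so N³ ≡ 10 (mod 15).

(⟸) Conversely, suppose N³ ≡ 10 (mod 15). The only residue r in {0, …, 14} with r³ ≡ 10 (mod 15) is r = 10, so N ≡ 10 (mod 15).

Both implications hold.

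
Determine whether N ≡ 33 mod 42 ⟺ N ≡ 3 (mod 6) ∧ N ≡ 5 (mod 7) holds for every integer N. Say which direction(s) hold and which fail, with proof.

Forward direction. Suppose N ≡ 33 (mod 42); write N = 42j + 33. Since 6 ∣ 42, reducing mod 6 gives N ≡ 33 ≡ 3 (mod 6); since 7 ∣ 42, reducing mod 7 gives N ≡ 33 ≡ 5 (mod 7).

Converse. If N ≡ 3 (mod 6) and N ≡ 5 (mod 7), then by the Chinese remainder theorem N ≡ 33 (mod 42). This is exactly N ≡ 33 (mod 42).

Both implications hold.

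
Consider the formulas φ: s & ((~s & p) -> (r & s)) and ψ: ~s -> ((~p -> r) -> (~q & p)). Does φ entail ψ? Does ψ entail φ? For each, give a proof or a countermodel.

Not equivalent: only (⇒) holds.

(⇒) Assume the antecedent. If s is true, ~s -> ((~p -> r) -> (~q & p)) reduces to true regardless of the other variables. If s is false, the antecedent cannot hold. Either way ~s -> ((~p -> r) -> (~q & p)) holds.

(⇐) This fails. Under r = F, p = F, q = F, s = F, the left side is false but the right side is true.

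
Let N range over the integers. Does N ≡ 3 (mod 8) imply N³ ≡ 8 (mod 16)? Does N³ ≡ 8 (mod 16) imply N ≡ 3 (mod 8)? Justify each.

Both directions fail.

Forward direction. This fails: take N = 3. Then 3 ≡ 3 (mod 8), but 3³ = 27 ≡ 11 (mod 16), not 8.

Converse. This fails: take N = 2. Then 2³ = 8 ≡ 8 (mod 16), yet 2 ≡ 2 (mod 8), not 3.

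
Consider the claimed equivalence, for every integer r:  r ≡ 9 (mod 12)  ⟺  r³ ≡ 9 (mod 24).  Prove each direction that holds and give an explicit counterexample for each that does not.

[⇒] This fails: take r = 21. Then 21 ≡ 9 (mod 12), but 21³ = 9261 ≡ 21 (mod 24), not 9.

[⇐] Conversely, the residues r modulo 24 with r³ ≡ 9 (mod 24) are exactly {9}, and each is ≡ 9 (mod 12).

(⇒) fails; (⇐) holds.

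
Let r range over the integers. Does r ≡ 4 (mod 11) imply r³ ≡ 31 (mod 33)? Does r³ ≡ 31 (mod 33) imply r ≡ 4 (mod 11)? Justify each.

The forward direction fails; the converse holds.

(→) This fails: take r = 15. Then 15 ≡ 4 (mod 11), but 15³ = 3375 ≡ 9 (mod 33), not 31.

(←) Conversely, the residues r modulo 33 with r³ ≡ 31 (mod 33) are exactly {4}, and each is ≡ 4 (mod 11).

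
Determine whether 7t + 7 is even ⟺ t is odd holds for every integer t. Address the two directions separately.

(⇒) Suppose 7t + 7 is even. Since 7 is odd, 7t and t have the same parity, so 7t + 7 ≡ t + 7 (mod 2). As 7 is odd, 7t + 7 is even exactly when t is odd. Thus t is odd.

(⇐) Conversely, suppose t is odd; write t = 2j + 1. Then 7t + 7 = 7·(2j + 1) + 7 = 2·7j + 14, which is even.

Both directions hold.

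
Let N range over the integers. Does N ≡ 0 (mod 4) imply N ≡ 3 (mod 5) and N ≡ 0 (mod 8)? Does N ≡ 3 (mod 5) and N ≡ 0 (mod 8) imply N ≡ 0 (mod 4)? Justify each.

(⟹) This fails: N = 0 gives 0 ≡ 0 (mod 4) but 0 ≡ 0 (mod 5), so the conjunction on the right does not hold.

(⟸) Conversely, if N ≡ 3 (mod 5) and N ≡ 0 (mod 8), then by the Chinese remainder theorem N ≡ 8 (mod 40). Since 8 ≡ 0 (mod 4) and 4 ∣ 40, we get N ≡ 0 (mod 4).

Only the reverse direction holds.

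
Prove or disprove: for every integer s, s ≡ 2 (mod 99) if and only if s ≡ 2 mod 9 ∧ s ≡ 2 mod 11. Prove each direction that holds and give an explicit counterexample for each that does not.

Forward direction. Suppose s ≡ 2 (mod 99); write s = 99j + 2. Since 9 ∣ 99, reducing mod 9 gives s ≡ 2 (mod 9); since 11 ∣ 99, reducing mod 11 gives s ≡ 2 (mod 11).

Converse. If s ≡ 2 (mod 9) and s ≡ 2 (mod 11), then by the Chinese remainder theorem s ≡ 2 (mod 99). This is exactly s ≡ 2 (mod 99).

The biconditional holds.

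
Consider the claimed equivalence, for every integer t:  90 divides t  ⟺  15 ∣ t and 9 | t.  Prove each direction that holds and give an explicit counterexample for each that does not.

Not equivalent: only (⇒) holds.

(←) This fails: take t = 45. Both 15 ∣ 45 and 9 ∣ 45, yet 45 is not a multiple of 90 (since 45 = 0·90 + 45), so 90 ∤ 45.

(→) If 90 ∣ t, write t = 90q. Since 90 = 6·15, t = 15·(6q), so 15 ∣ t; and since 90 = 10·9, t = 9·(10q), so 9 ∣ t.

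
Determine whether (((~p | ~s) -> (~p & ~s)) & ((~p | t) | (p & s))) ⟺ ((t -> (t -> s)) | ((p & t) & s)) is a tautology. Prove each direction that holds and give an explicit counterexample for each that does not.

(⇒) This fails. Under t = T, s = F, p = F, the left side is true but the right side is false.

(⇐) This fails. Under t = F, s = T, p = F, the left side is false but the right side is true.

Neither direction holds.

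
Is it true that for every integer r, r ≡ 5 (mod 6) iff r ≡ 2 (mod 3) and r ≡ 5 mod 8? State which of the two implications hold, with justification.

[⇐] If r ≡ 2 (mod 3) and r ≡ 5 (mod 8), then by the Chinese remainder theorem r ≡ 5 (mod 24). Since 5 ≡ 5 (mod 6) and 6 ∣ 24, we get r ≡ 5 (mod 6).

[⇒] This fails: r = 17 gives 17 ≡ 5 (mod 6) but 17 ≡ 1 (mod 8), so the conjunction on the right does not hold.

Only the reverse direction holds.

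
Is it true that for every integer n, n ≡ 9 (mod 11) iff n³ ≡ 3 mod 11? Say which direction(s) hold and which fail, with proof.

(←) For the converse, argue contrapositively. If n ≢ 9 (mod 11), then n is congruent to one of 0, 1, 2, 3, 4, 5, 6, 7, 8, 10 modulo 11, and these give n³ ≡ 0, 1, 8, 5, 9, 4, 7, 2, 6, 10 respectively — never 3.

(→) Suppose n ≡ 9 (mod 11). Write n = 11j + 9. Then (11j + 9)³ = 1331j³ + 3267j² + 2673j + 729 = 11(121j³ + 297j² + 243j + 66) + 3, so n³ ≡ 3 (mod 11).

Both implications hold.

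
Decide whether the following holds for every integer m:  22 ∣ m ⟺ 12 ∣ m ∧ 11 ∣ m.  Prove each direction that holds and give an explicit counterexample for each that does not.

Only the reverse direction holds.

(→) This fails: take m = 22. Certainly 22 ∣ 22, but 12 ∤ 22.

(←) Suppose 12 ∣ m and 11 ∣ m. Any common multiple of 12 and 11 is a multiple of their lcm; here gcd(12, 11) = 1, so lcm(12, 11) = 12·11 = 132, so 132 ∣ m. Since 22 ∣ 132, it follows that 22 ∣ m.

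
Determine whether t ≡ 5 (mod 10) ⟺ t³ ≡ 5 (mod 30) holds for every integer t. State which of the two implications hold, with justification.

(⟹) This fails: take t = 15. Then 15 ≡ 5 (mod 10), but 15³ = 3375 ≡ 15 (mod 30), not 5.

(⟸) Conversely, the residues r modulo 30 with r³ ≡ 5 (mod 30) are exactly {5}, and each is ≡ 5 (mod 10).

Only the converse holds.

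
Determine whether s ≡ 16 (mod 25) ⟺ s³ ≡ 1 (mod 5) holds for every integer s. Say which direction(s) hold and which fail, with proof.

(⟸) This fails: take s = 1. Then 1³ = 1 ≡ 1 (mod 5), yet 1 ≡ 1 (mod 25), not 16.

(⟹) Suppose s ≡ 16 (mod 25). Then s³ ≡ 16³ = 4096 (mod 25), and since 5 ∣ 25, also s³ ≡ 1 (mod 5).

Only the forward implication holds.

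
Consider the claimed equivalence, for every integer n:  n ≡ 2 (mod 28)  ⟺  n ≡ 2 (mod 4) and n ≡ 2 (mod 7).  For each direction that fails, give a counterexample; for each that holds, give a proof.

(⇐) If n ≡ 2 (mod 4) and n ≡ 2 (mod 7), then by the Chinese remainder theorem n ≡ 2 (mod 28). This is exactly n ≡ 2 (mod 28).

(⇒) Suppose n ≡ 2 (mod 28); write n = 28j + 2. Since 4 ∣ 28, reducing mod 4 gives n ≡ 2 (mod 4); since 7 ∣ 28, reducing mod 7 gives n ≡ 2 (mod 7).

Both directions hold; the statement is true.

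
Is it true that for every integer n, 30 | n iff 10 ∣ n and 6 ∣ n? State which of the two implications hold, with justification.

Both implications hold.

(⇒) If 30 ∣ n, write n = 30q. Since 30 = 3·10, n = 10·(3q), so 10 ∣ n; and since 30 = 5·6, n = 6·(5q), so 6 ∣ n.

(⇐) Suppose 10 ∣ n and 6 ∣ n. Any common multiple of 10 and 6 is a multiple of their lcm; here lcm(10, 6) = 10·6/gcd(10, 6) = 60/2 = 30, so 30 ∣ n.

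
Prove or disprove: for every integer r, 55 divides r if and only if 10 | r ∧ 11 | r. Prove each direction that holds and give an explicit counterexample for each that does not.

The forward direction fails; the converse holds.

(←) Suppose 10 ∣ r and 11 ∣ r. Any common multiple of 10 and 11 is a multiple of their lcm; here gcd(10, 11) = 1, so lcm(10, 11) = 10·11 = 110, so 110 ∣ r. Since 55 ∣ 110, it follows that 55 ∣ r.

(→) This fails: take r = 55. Certainly 55 ∣ 55, but 10 ∤ 55.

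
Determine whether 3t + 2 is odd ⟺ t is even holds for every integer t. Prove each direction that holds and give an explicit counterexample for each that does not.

Both directions fail.

[⇒] This fails: t = 5 gives 3t + 2 = 17, which is odd, but 5 is odd, not even.

[⇐] This also fails: t = 6 is even, but 3t + 2 = 20 is even, not odd.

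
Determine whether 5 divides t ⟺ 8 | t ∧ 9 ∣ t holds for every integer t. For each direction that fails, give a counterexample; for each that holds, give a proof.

Neither direction holds.

Forward direction. This fails: take t = 5. Certainly 5 ∣ 5, but 8 ∤ 5.

Converse. This fails: take t = 72. Both 8 ∣ 72 and 9 ∣ 72, yet 72 is not a multiple of 5 (since 72 = 14·5 + 2), so 5 ∤ 72.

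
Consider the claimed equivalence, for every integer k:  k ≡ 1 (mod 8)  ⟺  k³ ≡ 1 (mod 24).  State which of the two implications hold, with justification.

The forward direction fails; the converse holds.

(→) This fails: take k = 9. Then 9 ≡ 1 (mod 8), but 9³ = 729 ≡ 9 (mod 24), not 1.

(←) Conversely, the residues r modulo 24 with r³ ≡ 1 (mod 24) are exactly {1}, and each is ≡ 1 (mod 8).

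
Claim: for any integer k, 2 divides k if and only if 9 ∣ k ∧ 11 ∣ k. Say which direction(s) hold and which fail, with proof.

Both directions fail.

[⇒] This fails: take k = 2. Certainly 2 ∣ 2, but 9 ∤ 2.

[⇐] This fails: take k = 99. Both 9 ∣ 99 and 11 ∣ 99, yet 99 is not a multiple of 2 (since 99 = 49·2 + 1), so 2 ∤ 99.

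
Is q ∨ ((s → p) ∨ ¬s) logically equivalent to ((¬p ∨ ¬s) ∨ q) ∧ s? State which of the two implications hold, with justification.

Both directions fail.

[⇒] This fails. Under p = F, s = F, q = F, the left side is true but the right side is false.

[⇐] This fails. Under p = F, s = T, q = F, the left side is false but the right side is true.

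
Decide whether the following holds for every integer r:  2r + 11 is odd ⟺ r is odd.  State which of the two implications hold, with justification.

(⇒) fails; (⇐) holds.

[⇐] Suppose r is odd. Since 2 is even, 2r is even for every r, so 2r + 11 has the same parity as 11, which is odd. Hence 2r + 11 is odd.

[⇒] This fails: take r = 2. Then 2r + 11 = 15, which is odd, yet r = 2 is even, not odd.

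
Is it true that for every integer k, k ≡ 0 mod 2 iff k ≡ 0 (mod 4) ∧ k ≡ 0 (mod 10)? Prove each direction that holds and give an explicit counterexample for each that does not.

Only the converse holds.

(→) This fails: k = 2 gives 2 ≡ 0 (mod 2) but 2 ≡ 2 (mod 4), so the conjunction on the right does not hold.

(←) Conversely, if k ≡ 0 (mod 4) and k ≡ 0 (mod 10), then by the Chinese remainder theorem k ≡ 0 (mod 20). Since 0 ≡ 0 (mod 2) and 2 ∣ 20, we get k ≡ 0 (mod 2).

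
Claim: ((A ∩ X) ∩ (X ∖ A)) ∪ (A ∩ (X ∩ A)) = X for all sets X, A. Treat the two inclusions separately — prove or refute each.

Only the forward inclusion holds.

(⊆) Let x ∈ ((A ∩ X) ∩ (X ∖ A)) ∪ (A ∩ (X ∩ A)). Then x ∈ X ∩ A, from which x ∈ X.

(⊇) This inclusion fails. Take X = {1}, A = ∅; then 1 ∈ X but 1 ∉ ((A ∩ X) ∩ (X ∖ A)) ∪ (A ∩ (X ∩ A)).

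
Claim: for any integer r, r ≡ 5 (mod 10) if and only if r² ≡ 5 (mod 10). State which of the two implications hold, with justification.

Both implications hold.

Converse. For the converse, argue contrapositively. If r ≢ 5 (mod 10), then r is congruent to one of 0, 1, 2, 3, 4, 6, 7, 8, 9 modulo 10, and these give r² ≡ 0, 1, 4, 9, 6, 6, 9, 4, 1 respectively — never 5.

Forward direction. Suppose r ≡ 5 (mod 10). Write r = 10j + 5. Then (10j + 5)² = 100j² + 100j + 25 = 10(10j² + 10j + 2) + 5, so r² ≡ 5 (mod 10).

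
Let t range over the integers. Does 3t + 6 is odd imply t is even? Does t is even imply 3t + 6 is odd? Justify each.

Neither direction holds.

(⟹) This fails: t = 5 gives 3t + 6 = 21, which is odd, but 5 is odd, not even.

(⟸) This also fails: t = 6 is even, but 3t + 6 = 24 is even, not odd.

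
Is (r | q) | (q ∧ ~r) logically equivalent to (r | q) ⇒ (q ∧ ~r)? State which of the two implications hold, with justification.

Both directions fail.

(⇒) This fails. Under q = F, r = T, the left side is true but the right side is false.

(⇐) This fails. Under q = F, r = F, the left side is false but the right side is true.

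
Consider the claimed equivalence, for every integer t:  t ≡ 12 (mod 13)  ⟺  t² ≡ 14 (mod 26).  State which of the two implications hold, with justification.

Neither direction holds.

[⇒] This fails: take t = 25. Then 25 ≡ 12 (mod 13), but 25² = 625 ≡ 1 (mod 26), not 14.

[⇐] This fails: take t = 14. Then 14² = 196 ≡ 14 (mod 26), yet 14 ≡ 1 (mod 13), not 12.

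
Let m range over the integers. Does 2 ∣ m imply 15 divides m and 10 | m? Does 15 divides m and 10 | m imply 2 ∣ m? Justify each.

Only the reverse direction holds.

(→) This fails: take m = 2. Certainly 2 ∣ 2, but 15 ∤ 2.

(←) Suppose 15 ∣ m and 10 ∣ m. Any common multiple of 15 and 10 is a multiple of their lcm; here lcm(15, 10) = 15·10/gcd(15, 10) = 150/5 = 30, so 30 ∣ m. Since 2 ∣ 30, it follows that 2 ∣ m.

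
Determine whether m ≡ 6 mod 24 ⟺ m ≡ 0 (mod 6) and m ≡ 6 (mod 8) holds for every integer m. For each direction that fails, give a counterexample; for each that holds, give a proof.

(⟹) Suppose m ≡ 6 (mod 24); write m = 24j + 6. Since 6 ∣ 24, reducing mod 6 gives m ≡ 6 ≡ 0 (mod 6); since 8 ∣ 24, reducing mod 8 gives m ≡ 6 (mod 8).

(⟸) Conversely, if m ≡ 0 (mod 6) and m ≡ 6 (mod 8), then by the Chinese remainder theorem m ≡ 6 (mod 24). This is exactly m ≡ 6 (mod 24).

Both implications hold.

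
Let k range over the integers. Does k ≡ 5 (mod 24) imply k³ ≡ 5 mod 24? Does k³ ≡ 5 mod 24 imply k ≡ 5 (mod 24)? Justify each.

Converse. Suppose k³ ≡ 5 (mod 24). The only residue r in {0, …, 23} with r³ ≡ 5 (mod 24) is r = 5, so k ≡ 5 (mod 24).

Forward direction. Suppose k ≡ 5 (mod 24). Write k = 24j + 5. Then (24j + 5)³ = 13824j³ + 8640j² + 1800j + 125 = 24(576j³ + 360j² + 75j + 5) + 5, so k³ ≡ 5 (mod 24).

Equivalent; both directions hold.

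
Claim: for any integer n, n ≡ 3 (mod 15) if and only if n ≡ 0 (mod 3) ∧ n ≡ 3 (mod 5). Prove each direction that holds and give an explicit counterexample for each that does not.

(⟹) Suppose n ≡ 3 (mod 15); write n = 15j + 3. Since 3 ∣ 15, reducing mod 3 gives n ≡ 3 ≡ 0 (mod 3); since 5 ∣ 15, reducing mod 5 gives n ≡ 3 (mod 5).

(⟸) Conversely, if n ≡ 0 (mod 3) and n ≡ 3 (mod 5), then by the Chinese remainder theorem n ≡ 3 (mod 15). This is exactly n ≡ 3 (mod 15).

Both implications hold.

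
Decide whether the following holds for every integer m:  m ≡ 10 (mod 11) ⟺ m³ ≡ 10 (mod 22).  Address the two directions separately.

(⟸) The residues r modulo 22 with r³ ≡ 10 (mod 22) are exactly {10}, and each is ≡ 10 (mod 11).

(⟹) This fails: take m = 21. Then 21 ≡ 10 (mod 11), but 21³ = 9261 ≡ 21 (mod 22), not 10.

Only the reverse direction holds.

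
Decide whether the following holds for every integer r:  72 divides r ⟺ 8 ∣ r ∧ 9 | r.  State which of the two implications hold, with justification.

Equivalent; both directions hold.

(→) If 72 ∣ r, write r = 72q. Since 72 = 9·8, r = 8·(9q), so 8 ∣ r; and since 72 = 8·9, r = 9·(8q), so 9 ∣ r.

(←) Suppose 8 ∣ r and 9 ∣ r. Any common multiple of 8 and 9 is a multiple of their lcm; here gcd(8, 9) = 1, so lcm(8, 9) = 8·9 = 72, so 72 ∣ r.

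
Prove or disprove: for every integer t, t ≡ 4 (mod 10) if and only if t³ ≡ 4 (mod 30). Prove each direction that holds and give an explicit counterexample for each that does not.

(⇒) fails; (⇐) holds.

(⟸) The residues r modulo 30 with r³ ≡ 4 (mod 30) are exactly {4}, and each is ≡ 4 (mod 10).

(⟹) This fails: take t = 14. Then 14 ≡ 4 (mod 10), but 14³ = 2744 ≡ 14 (mod 30), not 4.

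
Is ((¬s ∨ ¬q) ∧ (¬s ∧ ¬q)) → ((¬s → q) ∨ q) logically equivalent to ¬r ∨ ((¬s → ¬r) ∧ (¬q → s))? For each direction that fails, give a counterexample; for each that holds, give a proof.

(→) This fails. Under s = F, q = T, r = T, the left side is true but the right side is false.

(←) This fails. Under s = F, q = F, r = F, the left side is false but the right side is true.

Neither implication holds.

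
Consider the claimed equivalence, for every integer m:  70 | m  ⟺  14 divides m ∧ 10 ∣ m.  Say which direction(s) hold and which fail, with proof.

Both implications hold.

[⇒] If 70 ∣ m, write m = 70q. Since 70 = 5·14, m = 14·(5q), so 14 ∣ m; and since 70 = 7·10, m = 10·(7q), so 10 ∣ m.

[⇐] Suppose 14 ∣ m and 10 ∣ m. Any common multiple of 14 and 10 is a multiple of their lcm; here lcm(14, 10) = 14·10/gcd(14, 10) = 140/2 = 70, so 70 ∣ m.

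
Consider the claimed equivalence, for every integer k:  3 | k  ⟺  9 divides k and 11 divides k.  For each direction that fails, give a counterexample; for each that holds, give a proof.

(⇒) fails; (⇐) holds.

Forward direction. This fails: take k = 3. Certainly 3 ∣ 3, but 9 ∤ 3.

Converse. Suppose 9 ∣ k and 11 ∣ k. Any common multiple of 9 and 11 is a multiple of their lcm; here gcd(9, 11) = 1, so lcm(9, 11) = 9·11 = 99, so 99 ∣ k. Since 3 ∣ 99, it follows that 3 ∣ k.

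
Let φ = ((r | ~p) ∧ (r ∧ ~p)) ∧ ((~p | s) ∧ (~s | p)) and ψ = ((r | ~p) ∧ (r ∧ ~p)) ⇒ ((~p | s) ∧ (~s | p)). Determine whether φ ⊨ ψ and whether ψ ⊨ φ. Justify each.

(→) Assume the antecedent. If p is true, the antecedent cannot hold. If p is false, the antecedent forces (p = F, s = F, r = T), and the consequent holds there. Either way the consequent holds.

(←) This fails. Under p = F, s = F, r = F, the left side is false but the right side is true.

Only the forward implication holds.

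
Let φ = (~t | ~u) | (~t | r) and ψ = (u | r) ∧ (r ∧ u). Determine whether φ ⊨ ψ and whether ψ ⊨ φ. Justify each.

Only the converse holds.

(⟸) Assume the antecedent. If t is true, the antecedent forces (t = T, r = T, u = T), and (~t | ~u) | (~t | r) holds there. If t is false, (~t | ~u) | (~t | r) reduces to true regardless of the other variables. Either way (~t | ~u) | (~t | r) holds.

(⟹) This fails. Under t = F, r = F, u = F, the left side is true but the right side is false.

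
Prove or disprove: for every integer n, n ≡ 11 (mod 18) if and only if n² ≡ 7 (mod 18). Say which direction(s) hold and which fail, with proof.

Neither direction holds.

[⇒] This fails: take n = 11. Then 11 ≡ 11 (mod 18), but 11² = 121 ≡ 13 (mod 18), not 7.

[⇐] This fails: take n = 5. Then 5² = 25 ≡ 7 (mod 18), yet 5 ≡ 5 (mod 18), not 11.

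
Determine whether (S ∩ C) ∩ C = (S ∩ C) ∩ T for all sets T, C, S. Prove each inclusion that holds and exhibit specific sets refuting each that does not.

Reverse inclusion. Let x ∈ (S ∩ C) ∩ T. Then x ∈ T ∩ C ∩ S, from which x ∈ (S ∩ C) ∩ C.

Forward inclusion. This inclusion fails. Take T = ∅, C = {1}, S = {1}; then 1 ∈ (S ∩ C) ∩ C but 1 ∉ (S ∩ C) ∩ T.

Only the reverse inclusion holds.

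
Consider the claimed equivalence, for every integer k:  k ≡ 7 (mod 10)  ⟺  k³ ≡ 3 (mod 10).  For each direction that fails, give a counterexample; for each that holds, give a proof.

Equivalent; both directions hold.

[⇒] Suppose k ≡ 7 (mod 10). Write k = 10j + 7. Then (10j + 7)³ = 1000j³ + 2100j² + 1470j + 343 = 10(100j³ + 210j² + 147j + 34) + 3, so k³ ≡ 3 (mod 10).

[⇐] Conversely, suppose k³ ≡ 3 (mod 10). The only residue r in {0, …, 9} with r³ ≡ 3 (mod 10) is r = 7, so k ≡ 7 (mod 10).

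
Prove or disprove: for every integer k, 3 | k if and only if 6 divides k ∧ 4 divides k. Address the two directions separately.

(→) This fails: take k = 3. Certainly 3 ∣ 3, but 6 ∤ 3.

(←) Suppose 6 ∣ k and 4 ∣ k. Any common multiple of 6 and 4 is a multiple of their lcm; here lcm(6, 4) = 6·4/gcd(6, 4) = 24/2 = 12, so 12 ∣ k. Since 3 ∣ 12, it follows that 3 ∣ k.

Only the reverse direction holds.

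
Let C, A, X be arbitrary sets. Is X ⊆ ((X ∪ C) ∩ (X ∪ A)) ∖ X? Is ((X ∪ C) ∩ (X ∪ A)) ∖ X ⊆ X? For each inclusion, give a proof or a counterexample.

Neither inclusion holds.

(⊆) This inclusion fails. Take C = ∅, A = ∅, X = {1}; then 1 ∈ X but 1 ∉ ((X ∪ C) ∩ (X ∪ A)) ∖ X.

(⊇) This inclusion fails. Take C = {1}, A = {1}, X = ∅; then 1 ∈ ((X ∪ C) ∩ (X ∪ A)) ∖ X but 1 ∉ X.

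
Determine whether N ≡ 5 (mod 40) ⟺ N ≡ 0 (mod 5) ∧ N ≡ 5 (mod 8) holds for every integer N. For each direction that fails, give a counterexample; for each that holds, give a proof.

Both implications hold.

[⇒] Suppose N ≡ 5 (mod 40); write N = 40j + 5. Since 5 ∣ 40, reducing mod 5 gives N ≡ 5 ≡ 0 (mod 5); since 8 ∣ 40, reducing mod 8 gives N ≡ 5 (mod 8).

[⇐] Conversely, if N ≡ 0 (mod 5) and N ≡ 5 (mod 8), then by the Chinese remainder theorem N ≡ 5 (mod 40). This is exactly N ≡ 5 (mod 40).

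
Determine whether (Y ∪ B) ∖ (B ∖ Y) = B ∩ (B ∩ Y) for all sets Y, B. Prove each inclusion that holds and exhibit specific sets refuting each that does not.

The sets are not equal: only the reverse inclusion holds.

Forward inclusion. This inclusion fails. Take Y = {1}, B = ∅; then 1 ∈ (Y ∪ B) ∖ (B ∖ Y) but 1 ∉ B ∩ (B ∩ Y).

Reverse inclusion. Let x ∈ B ∩ (B ∩ Y). Then x ∈ Y ∩ B, from which x ∈ (Y ∪ B) ∖ (B ∖ Y).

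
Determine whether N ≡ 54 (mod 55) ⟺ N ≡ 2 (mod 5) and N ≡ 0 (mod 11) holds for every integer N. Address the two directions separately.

Neither implication holds.

(→) This fails: N = 54 gives 54 ≡ 54 (mod 55) but 54 ≡ 4 (mod 5), so the conjunction on the right does not hold.

(←) This fails: N = 22 satisfies both congruences on the right (22 ≡ 2 mod 5 and 22 ≡ 0 mod 11) yet 22 ≡ 22 (mod 55), not 54.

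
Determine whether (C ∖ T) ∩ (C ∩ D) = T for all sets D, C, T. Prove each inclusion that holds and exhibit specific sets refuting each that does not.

(⊆) fails and (⊇) fails.

(⟹) This inclusion fails. Take D = {1}, C = {1}, T = ∅; then 1 ∈ (C ∖ T) ∩ (C ∩ D) but 1 ∉ T.

(⟸) This inclusion fails. Take D = ∅, C = ∅, T = {1}; then 1 ∈ T but 1 ∉ (C ∖ T) ∩ (C ∩ D).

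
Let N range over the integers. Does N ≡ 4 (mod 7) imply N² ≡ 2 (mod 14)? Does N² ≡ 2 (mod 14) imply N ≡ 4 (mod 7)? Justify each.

Both directions fail.

(⟹) This fails: take N = 11. Then 11 ≡ 4 (mod 7), but 11² = 121 ≡ 9 (mod 14), not 2.

(⟸) This fails: take N = 10. Then 10² = 100 ≡ 2 (mod 14), yet 10 ≡ 3 (mod 7), not 4.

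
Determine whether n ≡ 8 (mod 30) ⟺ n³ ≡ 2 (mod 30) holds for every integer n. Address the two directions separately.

Both implications hold.

(←) Suppose n³ ≡ 2 (mod 30). The only residue r in {0, …, 29} with r³ ≡ 2 (mod 30) is r = 8, so n ≡ 8 (mod 30).

(→) Suppose n ≡ 8 (mod 30). Write n = 30j + 8. Then (30j + 8)³ = 27000j³ + 21600j² + 5760j + 512 = 30(900j³ + 720j² + 192j + 17) + 2, so n³ ≡ 2 (mod 30).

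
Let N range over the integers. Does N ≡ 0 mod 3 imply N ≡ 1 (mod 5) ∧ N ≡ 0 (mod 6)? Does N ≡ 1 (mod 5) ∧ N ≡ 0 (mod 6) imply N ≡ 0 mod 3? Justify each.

Not equivalent: only (⇐) holds.

Forward direction. This fails: N = 0 gives 0 ≡ 0 (mod 3) but 0 ≡ 0 (mod 5), so the conjunction on the right does not hold.

Converse. If N ≡ 1 (mod 5) and N ≡ 0 (mod 6), then by the Chinese remainder theorem N ≡ 6 (mod 30). Since 6 ≡ 0 (mod 3) and 3 ∣ 30, we get N ≡ 0 (mod 3).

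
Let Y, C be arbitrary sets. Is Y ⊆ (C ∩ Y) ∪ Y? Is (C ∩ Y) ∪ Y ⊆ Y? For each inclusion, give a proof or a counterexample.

The two sets are equal.

(⟹) Let x ∈ Y. Then either x ∈ Y and x ∉ C; or x ∈ Y ∩ C. In each case x ∈ (C ∩ Y) ∪ Y, so Y ⊆ (C ∩ Y) ∪ Y.

(⟸) Let x ∈ (C ∩ Y) ∪ Y. Then either x ∈ Y and x ∉ C; or x ∈ Y ∩ C. In each case x ∈ Y, so (C ∩ Y) ∪ Y ⊆ Y.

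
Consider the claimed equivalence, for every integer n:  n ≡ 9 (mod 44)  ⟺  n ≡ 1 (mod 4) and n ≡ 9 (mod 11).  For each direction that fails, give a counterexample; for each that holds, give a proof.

Forward direction. Suppose n ≡ 9 (mod 44); write n = 44j + 9. Since 4 ∣ 44, reducing mod 4 gives n ≡ 9 ≡ 1 (mod 4); since 11 ∣ 44, reducing mod 11 gives n ≡ 9 (mod 11).

Converse. If n ≡ 1 (mod 4) and n ≡ 9 (mod 11), then by the Chinese remainder theorem n ≡ 9 (mod 44). This is exactly n ≡ 9 (mod 44).

The biconditional holds.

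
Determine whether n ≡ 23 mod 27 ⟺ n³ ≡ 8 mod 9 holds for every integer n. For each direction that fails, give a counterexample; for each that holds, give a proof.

Not equivalent: only (⇒) holds.

[⇒] Suppose n ≡ 23 (mod 27). Then n³ ≡ 23³ = 12167 (mod 27), and since 9 ∣ 27, also n³ ≡ 8 (mod 9).

[⇐] This fails: take n = 2. Then 2³ = 8 ≡ 8 (mod 9), yet 2 ≡ 2 (mod 27), not 23.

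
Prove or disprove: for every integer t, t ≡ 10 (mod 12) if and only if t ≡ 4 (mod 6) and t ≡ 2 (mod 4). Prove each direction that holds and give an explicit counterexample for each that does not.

Both implications hold.

Forward direction. Suppose t ≡ 10 (mod 12); write t = 12j + 10. Since 6 ∣ 12, reducing mod 6 gives t ≡ 10 ≡ 4 (mod 6); since 4 ∣ 12, reducing mod 4 gives t ≡ 10 ≡ 2 (mod 4).

Converse. If t ≡ 4 (mod 6) and t ≡ 2 (mod 4), then by the Chinese remainder theorem t ≡ 10 (mod 12). This is exactly t ≡ 10 (mod 12).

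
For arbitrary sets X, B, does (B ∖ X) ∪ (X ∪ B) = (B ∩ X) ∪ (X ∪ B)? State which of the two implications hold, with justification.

(⟹) Let x ∈ (B ∖ X) ∪ (X ∪ B). Then either x ∈ X and x ∉ B; or x ∈ B and x ∉ X; or x ∈ X ∩ B. In each case x ∈ (B ∩ X) ∪ (X ∪ B), so (B ∖ X) ∪ (X ∪ B) ⊆ (B ∩ X) ∪ (X ∪ B).

(⟸) Let x ∈ (B ∩ X) ∪ (X ∪ B). Then either x ∈ X and x ∉ B; or x ∈ B and x ∉ X; or x ∈ X ∩ B. In each case x ∈ (B ∖ X) ∪ (X ∪ B), so (B ∩ X) ∪ (X ∪ B) ⊆ (B ∖ X) ∪ (X ∪ B).

Both inclusions hold.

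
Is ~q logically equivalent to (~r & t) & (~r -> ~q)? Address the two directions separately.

Only the reverse direction holds.

[⇐] Assume the antecedent. If r is true, the antecedent cannot hold. If r is false, the antecedent forces (r = F, q = F, t = T), and ~q holds there. Either way ~q holds.

[⇒] This fails. Under r = F, q = F, t = F, the left side is true but the right side is false.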